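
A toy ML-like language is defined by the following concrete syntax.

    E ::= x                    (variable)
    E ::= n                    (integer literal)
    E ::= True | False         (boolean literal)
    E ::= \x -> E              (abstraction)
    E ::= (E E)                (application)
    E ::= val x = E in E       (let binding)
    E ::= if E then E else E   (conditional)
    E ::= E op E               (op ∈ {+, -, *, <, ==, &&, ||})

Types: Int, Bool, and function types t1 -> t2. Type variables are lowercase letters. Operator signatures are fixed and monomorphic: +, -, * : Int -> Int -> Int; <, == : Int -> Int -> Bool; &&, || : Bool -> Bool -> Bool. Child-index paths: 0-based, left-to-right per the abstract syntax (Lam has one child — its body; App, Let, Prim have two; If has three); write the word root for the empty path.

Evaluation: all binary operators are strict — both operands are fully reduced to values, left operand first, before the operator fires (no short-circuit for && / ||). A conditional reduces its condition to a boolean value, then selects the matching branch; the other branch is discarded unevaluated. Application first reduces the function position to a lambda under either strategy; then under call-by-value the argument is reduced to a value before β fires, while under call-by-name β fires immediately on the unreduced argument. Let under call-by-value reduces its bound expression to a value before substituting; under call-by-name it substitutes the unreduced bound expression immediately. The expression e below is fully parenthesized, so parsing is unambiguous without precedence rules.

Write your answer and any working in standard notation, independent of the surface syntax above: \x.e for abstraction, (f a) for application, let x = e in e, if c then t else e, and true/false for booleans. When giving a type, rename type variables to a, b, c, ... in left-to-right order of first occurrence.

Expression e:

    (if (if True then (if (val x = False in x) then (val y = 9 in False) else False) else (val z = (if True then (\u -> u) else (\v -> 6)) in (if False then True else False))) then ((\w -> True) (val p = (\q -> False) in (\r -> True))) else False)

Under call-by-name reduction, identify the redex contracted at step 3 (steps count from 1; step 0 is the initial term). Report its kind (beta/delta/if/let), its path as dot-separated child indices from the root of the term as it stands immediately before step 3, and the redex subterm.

Answer: if at 0 : (if false then (let y = 9 in false) else false)

Derivation:
step 0: (if (if true then (if (let x = false in x) then (let y = 9 in false) else false) else (let z = (if true then (\u.u) else (\v.6)) in (if false then true else false))) then ((\w.true) (let p = (\q.false) in (\r.true))) else false)
step 1: [if@0] (if (if (let x = false in x) then (let y = 9 in false) else false) then ((\w.true) (let p = (\q.false) in (\r.true))) else false)
step 2: [let@0.0] (if (if false then (let y = 9 in false) else false) then ((\w.true) (let p = (\q.false) in (\r.true))) else false)
step 3: [if@0] (if false then ((\w.true) (let p = (\q.false) in (\r.true))) else false)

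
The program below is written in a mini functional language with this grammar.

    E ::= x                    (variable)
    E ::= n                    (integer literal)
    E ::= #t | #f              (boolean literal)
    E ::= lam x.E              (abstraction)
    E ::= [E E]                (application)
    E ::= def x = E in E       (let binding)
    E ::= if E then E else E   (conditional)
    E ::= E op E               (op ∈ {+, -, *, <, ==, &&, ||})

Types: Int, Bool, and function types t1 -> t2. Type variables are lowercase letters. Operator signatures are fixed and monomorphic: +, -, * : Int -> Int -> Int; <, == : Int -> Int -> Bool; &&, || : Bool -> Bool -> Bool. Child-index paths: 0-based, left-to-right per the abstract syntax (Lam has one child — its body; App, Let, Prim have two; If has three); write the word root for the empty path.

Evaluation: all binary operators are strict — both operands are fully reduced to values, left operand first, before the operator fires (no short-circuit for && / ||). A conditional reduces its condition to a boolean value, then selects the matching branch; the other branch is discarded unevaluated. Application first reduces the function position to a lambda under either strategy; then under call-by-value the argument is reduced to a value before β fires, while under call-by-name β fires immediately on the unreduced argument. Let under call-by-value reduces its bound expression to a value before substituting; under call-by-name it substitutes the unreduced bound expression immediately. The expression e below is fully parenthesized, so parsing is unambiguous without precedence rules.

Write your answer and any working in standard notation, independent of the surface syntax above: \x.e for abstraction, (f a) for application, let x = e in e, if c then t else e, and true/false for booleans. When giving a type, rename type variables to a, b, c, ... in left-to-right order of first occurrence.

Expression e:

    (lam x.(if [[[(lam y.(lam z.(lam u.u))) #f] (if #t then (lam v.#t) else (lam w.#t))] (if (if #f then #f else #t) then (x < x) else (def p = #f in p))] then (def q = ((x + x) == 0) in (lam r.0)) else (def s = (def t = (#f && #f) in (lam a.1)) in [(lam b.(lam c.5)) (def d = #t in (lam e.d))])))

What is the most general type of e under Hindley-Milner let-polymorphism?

Trace:
u : d
\u._ : d -> d
\z._ : c -> d -> d
\y._ : b -> c -> d -> d
  unify b -> c -> d -> d ~ Bool -> e
  unify b ~ Bool
  unify c -> d -> d ~ e
_ _ : c -> d -> d
  unify Bool ~ Bool
\v._ : f -> Bool
\w._ : g -> Bool
  unify f -> Bool ~ g -> Bool
  unify f ~ g
  unify Bool ~ Bool
  unify c -> d -> d ~ (g -> Bool) -> h
  unify c ~ g -> Bool
  unify d -> d ~ h
_ _ : d -> d
  unify Bool ~ Bool
  unify Bool ~ Bool
  unify Bool ~ Bool
x : a
  unify a ~ Int
x : Int
  unify Int ~ Int
let p : Bool
p : Bool
  unify Bool ~ Bool
  unify d -> d ~ Bool -> i
  unify d ~ Bool
  unify Bool ~ i
_ _ : Bool
  unify Bool ~ Bool
x : Int
  unify Int ~ Int
x : Int
  unify Int ~ Int
  unify Int ~ Int
  unify Int ~ Int
let q : Bool
\r._ : j -> Int
  unify Bool ~ Bool
  unify Bool ~ Bool
let t : Bool
\a._ : k -> Int
let s : forall. k -> Int
\c._ : m -> Int
\b._ : l -> m -> Int
let d : Bool
d : Bool
\e._ : n -> Bool
  unify l -> m -> Int ~ (n -> Bool) -> o
  unify l ~ n -> Bool
  unify m -> Int ~ o
_ _ : m -> Int
  unify j -> Int ~ m -> Int
  unify j ~ m
  unify Int ~ Int
\x._ : Int -> m -> Int

Answer: Int -> a -> Int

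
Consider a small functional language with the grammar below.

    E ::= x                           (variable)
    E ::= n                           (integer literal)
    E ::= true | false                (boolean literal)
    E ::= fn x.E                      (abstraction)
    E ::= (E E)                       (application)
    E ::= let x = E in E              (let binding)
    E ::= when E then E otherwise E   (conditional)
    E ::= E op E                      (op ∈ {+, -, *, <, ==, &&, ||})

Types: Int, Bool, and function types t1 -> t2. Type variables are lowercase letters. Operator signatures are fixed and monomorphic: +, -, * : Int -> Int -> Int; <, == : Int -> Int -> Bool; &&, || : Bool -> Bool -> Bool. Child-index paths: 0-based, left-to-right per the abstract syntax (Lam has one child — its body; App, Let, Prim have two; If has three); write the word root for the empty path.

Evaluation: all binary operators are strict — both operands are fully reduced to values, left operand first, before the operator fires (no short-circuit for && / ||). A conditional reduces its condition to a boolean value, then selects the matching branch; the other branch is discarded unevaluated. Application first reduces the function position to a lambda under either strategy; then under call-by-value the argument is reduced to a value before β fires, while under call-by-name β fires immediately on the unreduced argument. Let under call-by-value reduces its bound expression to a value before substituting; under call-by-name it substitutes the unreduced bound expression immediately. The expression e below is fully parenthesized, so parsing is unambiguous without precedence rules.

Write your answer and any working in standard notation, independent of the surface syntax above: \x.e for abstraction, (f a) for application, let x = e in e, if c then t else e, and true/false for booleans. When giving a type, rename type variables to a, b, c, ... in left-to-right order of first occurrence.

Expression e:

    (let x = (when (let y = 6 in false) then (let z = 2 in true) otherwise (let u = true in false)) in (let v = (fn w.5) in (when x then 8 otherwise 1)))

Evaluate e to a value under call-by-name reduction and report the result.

Trace:
step 0: (let x = (if (let y = 6 in false) then (let z = 2 in true) else (let u = true in false)) in (let v = (\w.5) in (if x then 8 else 1)))
step 1: [let@root] (let v = (\w.5) in (if (if (let y = 6 in false) then (let z = 2 in true) else (let u = true in false)) then 8 else 1))
step 2: [let@root] (if (if (let y = 6 in false) then (let z = 2 in true) else (let u = true in false)) then 8 else 1)
step 3: [let@0.0] (if (if false then (let z = 2 in true) else (let u = true in false)) then 8 else 1)
step 4: [if@0] (if (let u = true in false) then 8 else 1)
step 5: [let@0] (if false then 8 else 1)
step 6: [if@root] 1

Answer: 1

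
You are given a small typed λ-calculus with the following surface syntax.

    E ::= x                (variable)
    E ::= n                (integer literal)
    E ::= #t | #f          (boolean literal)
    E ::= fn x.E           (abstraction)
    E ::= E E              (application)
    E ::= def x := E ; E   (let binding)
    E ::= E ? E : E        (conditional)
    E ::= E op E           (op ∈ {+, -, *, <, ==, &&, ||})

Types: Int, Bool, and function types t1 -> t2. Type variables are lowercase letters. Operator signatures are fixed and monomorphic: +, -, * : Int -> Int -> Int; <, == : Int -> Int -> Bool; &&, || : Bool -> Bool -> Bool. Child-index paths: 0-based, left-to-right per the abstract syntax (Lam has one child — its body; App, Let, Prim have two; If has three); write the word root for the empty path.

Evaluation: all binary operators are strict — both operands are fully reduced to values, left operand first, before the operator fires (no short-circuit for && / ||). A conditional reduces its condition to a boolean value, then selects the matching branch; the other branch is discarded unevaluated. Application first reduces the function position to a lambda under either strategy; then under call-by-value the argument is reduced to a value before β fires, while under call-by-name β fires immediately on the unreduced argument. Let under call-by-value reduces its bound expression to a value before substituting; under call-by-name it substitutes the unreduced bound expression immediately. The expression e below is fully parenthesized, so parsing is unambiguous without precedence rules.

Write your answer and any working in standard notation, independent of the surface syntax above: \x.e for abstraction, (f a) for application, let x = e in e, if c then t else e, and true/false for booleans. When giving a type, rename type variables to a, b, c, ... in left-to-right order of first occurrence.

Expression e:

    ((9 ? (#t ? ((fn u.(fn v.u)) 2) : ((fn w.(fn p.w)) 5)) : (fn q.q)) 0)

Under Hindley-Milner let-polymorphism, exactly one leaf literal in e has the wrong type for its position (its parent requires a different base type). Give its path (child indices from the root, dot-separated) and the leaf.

Working:
  unify Int ~ Bool
  FAIL: mismatch Int ~ Bool

Answer: 0.0 : 9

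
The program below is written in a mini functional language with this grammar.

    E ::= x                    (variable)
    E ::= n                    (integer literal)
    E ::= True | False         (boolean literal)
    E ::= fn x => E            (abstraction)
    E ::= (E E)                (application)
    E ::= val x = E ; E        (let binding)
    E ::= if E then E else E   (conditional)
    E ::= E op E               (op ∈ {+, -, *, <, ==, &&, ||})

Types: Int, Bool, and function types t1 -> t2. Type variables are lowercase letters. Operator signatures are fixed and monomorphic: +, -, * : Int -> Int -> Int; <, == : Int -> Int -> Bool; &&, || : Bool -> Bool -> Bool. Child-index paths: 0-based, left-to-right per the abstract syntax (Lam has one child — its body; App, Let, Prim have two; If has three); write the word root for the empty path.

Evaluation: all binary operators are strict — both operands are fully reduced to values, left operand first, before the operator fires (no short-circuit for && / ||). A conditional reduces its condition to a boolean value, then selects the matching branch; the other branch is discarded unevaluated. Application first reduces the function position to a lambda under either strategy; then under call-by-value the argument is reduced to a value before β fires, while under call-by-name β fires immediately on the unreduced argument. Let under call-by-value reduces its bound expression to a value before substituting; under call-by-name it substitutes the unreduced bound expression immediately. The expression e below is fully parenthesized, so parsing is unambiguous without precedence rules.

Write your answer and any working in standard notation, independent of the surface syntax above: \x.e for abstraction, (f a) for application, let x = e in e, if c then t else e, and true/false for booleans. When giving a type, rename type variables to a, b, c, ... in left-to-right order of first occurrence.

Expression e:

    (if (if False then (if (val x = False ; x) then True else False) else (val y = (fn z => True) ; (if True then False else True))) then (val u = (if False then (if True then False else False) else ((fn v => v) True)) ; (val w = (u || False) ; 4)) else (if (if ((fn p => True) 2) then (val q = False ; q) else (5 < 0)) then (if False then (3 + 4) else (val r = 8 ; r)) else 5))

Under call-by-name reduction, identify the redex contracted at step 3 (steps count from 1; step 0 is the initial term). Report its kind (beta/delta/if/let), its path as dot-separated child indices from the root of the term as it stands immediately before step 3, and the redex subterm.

Working:
step 0: (if (if false then (if (let x = false in x) then true else false) else (let y = (\z.true) in (if true then false else true))) then (let u = (if false then (if true then false else false) else ((\v.v) true)) in (let w = (u || false) in 4)) else (if (if ((\p.true) 2) then (let q = false in q) else (5 < 0)) then (if false then (3 + 4) else (let r = 8 in r)) else 5))
step 1: [if@0] (if (let y = (\z.true) in (if true then false else true)) then (let u = (if false then (if true then false else false) else ((\v.v) true)) in (let w = (u || false) in 4)) else (if (if ((\p.true) 2) then (let q = false in q) else (5 < 0)) then (if false then (3 + 4) else (let r = 8 in r)) else 5))
step 2: [let@0] (if (if true then false else true) then (let u = (if false then (if true then false else false) else ((\v.v) true)) in (let w = (u || false) in 4)) else (if (if ((\p.true) 2) then (let q = false in q) else (5 < 0)) then (if false then (3 + 4) else (let r = 8 in r)) else 5))
step 3: [if@0] (if false then (let u = (if false then (if true then false else false) else ((\v.v) true)) in (let w = (u || false) in 4)) else (if (if ((\p.true) 2) then (let q = false in q) else (5 < 0)) then (if false then (3 + 4) else (let r = 8 in r)) else 5))

Answer: if at 0 : (if true then false else true)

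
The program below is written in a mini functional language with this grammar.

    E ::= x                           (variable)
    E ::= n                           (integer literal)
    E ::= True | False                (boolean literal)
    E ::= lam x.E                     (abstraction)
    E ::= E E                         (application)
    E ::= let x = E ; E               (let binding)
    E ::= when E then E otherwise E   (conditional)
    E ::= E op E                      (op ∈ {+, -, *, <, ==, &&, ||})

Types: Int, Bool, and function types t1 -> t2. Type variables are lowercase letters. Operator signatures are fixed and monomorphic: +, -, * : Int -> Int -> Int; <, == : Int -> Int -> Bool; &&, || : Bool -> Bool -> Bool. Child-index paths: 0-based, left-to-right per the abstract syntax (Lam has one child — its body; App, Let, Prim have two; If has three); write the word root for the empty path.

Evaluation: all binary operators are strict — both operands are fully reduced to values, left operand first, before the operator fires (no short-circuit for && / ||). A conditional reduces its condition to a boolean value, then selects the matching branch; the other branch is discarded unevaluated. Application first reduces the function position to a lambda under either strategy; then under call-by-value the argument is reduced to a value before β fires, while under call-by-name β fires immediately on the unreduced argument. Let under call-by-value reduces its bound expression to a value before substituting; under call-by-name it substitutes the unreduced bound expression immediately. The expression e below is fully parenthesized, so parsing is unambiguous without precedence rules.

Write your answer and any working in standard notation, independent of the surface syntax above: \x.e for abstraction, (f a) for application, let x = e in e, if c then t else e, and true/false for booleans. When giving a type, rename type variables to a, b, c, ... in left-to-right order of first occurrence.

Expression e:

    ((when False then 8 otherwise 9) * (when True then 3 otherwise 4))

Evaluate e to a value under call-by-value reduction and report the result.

Working:
step 0: ((if false then 8 else 9) * (if true then 3 else 4))
step 1: [if@0] (9 * (if true then 3 else 4))
step 2: [if@1] (9 * 3)
step 3: [delta@root] 27

Answer: 27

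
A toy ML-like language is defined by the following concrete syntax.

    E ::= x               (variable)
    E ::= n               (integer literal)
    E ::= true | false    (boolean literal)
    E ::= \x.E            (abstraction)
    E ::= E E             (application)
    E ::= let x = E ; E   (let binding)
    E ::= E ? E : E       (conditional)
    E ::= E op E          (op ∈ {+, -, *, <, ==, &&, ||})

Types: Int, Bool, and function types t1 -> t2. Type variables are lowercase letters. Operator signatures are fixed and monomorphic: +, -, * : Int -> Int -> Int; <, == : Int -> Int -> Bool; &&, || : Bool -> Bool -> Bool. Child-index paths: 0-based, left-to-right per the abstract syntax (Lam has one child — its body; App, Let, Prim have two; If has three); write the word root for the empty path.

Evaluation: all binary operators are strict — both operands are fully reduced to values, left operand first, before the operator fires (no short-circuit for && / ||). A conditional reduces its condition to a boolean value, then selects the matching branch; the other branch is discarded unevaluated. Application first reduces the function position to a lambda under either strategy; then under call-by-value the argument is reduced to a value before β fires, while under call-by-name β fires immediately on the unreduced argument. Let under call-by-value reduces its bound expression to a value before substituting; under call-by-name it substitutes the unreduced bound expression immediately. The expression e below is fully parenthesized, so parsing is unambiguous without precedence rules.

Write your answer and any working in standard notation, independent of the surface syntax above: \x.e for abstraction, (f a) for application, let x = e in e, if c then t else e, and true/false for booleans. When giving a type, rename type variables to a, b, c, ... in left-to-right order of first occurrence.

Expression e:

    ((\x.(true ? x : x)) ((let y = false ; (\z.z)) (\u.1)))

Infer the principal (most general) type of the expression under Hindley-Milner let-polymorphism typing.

Working:
  unify Bool ~ Bool
x : a
x : a
  unify a ~ a
\x._ : a -> a
let y : Bool
z : b
\z._ : b -> b
\u._ : c -> Int
  unify b -> b ~ (c -> Int) -> d
  unify b ~ c -> Int
  unify c -> Int ~ d
_ _ : c -> Int
  unify a -> a ~ (c -> Int) -> e
  unify a ~ c -> Int
  unify c -> Int ~ e
_ _ : c -> Int

Answer: a -> Int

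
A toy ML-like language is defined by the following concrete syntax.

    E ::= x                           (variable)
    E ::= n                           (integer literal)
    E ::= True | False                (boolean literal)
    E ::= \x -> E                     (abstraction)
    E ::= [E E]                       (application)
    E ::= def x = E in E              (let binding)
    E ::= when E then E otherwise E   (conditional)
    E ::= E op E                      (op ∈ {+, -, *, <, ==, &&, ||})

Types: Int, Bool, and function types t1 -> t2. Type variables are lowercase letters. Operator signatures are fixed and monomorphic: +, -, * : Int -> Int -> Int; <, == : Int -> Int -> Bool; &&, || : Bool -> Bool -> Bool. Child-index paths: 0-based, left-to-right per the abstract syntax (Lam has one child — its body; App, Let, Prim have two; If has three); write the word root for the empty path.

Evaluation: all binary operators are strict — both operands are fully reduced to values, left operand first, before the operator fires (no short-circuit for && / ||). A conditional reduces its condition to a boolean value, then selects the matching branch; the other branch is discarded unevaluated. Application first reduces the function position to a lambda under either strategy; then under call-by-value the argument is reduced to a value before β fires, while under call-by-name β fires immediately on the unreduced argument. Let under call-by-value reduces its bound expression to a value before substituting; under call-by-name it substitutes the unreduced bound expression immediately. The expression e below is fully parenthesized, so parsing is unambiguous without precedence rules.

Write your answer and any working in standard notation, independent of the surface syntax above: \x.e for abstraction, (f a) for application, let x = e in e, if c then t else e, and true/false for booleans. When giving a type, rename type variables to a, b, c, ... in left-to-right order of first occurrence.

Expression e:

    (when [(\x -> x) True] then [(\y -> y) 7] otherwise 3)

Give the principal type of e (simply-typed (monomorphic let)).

Answer: Int

Derivation:
x : a
\x._ : a -> a
  unify a -> a ~ Bool -> b
  unify a ~ Bool
  unify Bool ~ b
_ _ : Bool
  unify Bool ~ Bool
y : c
\y._ : c -> c
  unify c -> c ~ Int -> d
  unify c ~ Int
  unify Int ~ d
_ _ : Int
  unify Int ~ Int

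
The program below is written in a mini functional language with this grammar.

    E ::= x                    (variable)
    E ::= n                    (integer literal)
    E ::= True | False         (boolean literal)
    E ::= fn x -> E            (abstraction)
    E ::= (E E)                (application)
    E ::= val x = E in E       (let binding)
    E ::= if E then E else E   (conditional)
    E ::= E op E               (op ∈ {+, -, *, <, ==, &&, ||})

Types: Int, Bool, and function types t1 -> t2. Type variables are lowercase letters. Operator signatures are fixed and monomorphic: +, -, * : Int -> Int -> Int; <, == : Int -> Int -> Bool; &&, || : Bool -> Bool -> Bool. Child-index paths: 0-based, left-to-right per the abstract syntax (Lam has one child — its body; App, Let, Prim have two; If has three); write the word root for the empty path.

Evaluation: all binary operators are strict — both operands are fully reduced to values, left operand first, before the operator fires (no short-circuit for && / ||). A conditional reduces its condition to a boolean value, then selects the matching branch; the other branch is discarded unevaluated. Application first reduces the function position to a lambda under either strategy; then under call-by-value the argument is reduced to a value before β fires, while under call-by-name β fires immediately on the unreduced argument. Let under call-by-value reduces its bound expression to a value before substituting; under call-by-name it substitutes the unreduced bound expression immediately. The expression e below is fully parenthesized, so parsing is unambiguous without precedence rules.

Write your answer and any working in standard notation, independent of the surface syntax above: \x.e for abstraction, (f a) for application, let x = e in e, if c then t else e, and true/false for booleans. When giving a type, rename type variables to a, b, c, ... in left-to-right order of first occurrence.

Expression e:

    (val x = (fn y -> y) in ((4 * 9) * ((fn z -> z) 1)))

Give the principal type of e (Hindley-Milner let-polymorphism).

Answer: Int

Derivation:
y : a
\y._ : a -> a
let x : forall. a -> a
  unify Int ~ Int
  unify Int ~ Int
  unify Int ~ Int
z : b
\z._ : b -> b
  unify b -> b ~ Int -> c
  unify b ~ Int
  unify Int ~ c
_ _ : Int
  unify Int ~ Int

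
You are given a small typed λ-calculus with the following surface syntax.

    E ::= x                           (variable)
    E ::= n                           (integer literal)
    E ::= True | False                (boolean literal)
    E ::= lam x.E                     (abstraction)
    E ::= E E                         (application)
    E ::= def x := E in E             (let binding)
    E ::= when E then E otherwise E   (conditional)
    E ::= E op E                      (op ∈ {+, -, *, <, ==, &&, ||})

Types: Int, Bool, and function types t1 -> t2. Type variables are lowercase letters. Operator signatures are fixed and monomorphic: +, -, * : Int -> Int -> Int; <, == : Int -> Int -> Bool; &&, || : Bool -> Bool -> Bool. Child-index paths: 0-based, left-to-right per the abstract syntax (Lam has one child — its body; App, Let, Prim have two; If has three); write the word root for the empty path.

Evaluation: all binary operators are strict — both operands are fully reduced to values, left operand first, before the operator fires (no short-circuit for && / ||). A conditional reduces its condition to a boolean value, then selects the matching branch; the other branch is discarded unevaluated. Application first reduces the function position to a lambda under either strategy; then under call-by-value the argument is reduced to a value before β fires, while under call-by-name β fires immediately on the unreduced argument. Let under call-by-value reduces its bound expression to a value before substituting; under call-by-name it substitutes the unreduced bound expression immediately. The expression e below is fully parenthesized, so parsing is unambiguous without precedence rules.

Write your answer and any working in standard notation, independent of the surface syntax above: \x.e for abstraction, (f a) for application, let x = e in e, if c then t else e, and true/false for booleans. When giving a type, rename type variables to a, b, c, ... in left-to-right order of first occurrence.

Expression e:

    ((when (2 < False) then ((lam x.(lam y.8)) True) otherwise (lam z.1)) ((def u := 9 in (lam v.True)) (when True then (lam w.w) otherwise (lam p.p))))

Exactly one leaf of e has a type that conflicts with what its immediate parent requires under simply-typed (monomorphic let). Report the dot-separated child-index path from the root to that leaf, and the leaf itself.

Answer: 0.0.1 : false

Derivation:
  unify Int ~ Int
  unify Bool ~ Int
  FAIL: mismatch Bool ~ Int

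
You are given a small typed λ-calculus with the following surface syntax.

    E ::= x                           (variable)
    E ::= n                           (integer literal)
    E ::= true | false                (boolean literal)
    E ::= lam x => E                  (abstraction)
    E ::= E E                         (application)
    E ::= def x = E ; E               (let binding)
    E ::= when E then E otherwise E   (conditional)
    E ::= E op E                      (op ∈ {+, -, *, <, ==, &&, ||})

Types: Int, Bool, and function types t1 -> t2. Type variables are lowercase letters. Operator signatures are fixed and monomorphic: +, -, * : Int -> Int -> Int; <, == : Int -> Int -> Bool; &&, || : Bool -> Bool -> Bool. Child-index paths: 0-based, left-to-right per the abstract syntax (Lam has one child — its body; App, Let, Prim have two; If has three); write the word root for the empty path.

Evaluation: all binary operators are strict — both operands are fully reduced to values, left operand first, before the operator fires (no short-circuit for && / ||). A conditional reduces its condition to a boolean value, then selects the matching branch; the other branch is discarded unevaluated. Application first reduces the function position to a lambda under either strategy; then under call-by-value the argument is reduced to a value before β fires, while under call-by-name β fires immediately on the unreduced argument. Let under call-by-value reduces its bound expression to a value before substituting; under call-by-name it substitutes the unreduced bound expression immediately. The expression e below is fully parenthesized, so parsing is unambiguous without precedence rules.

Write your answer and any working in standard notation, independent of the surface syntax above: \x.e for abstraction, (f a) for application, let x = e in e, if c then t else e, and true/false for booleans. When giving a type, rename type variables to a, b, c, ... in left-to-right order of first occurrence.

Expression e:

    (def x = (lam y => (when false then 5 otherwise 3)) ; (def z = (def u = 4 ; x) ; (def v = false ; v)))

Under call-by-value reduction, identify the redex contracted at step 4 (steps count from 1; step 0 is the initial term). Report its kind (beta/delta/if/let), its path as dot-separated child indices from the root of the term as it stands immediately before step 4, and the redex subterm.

Answer: let at root : (let v = false in v)

Trace:
step 0: (let x = (\y.(if false then 5 else 3)) in (let z = (let u = 4 in x) in (let v = false in v)))
step 1: [let@root] (let z = (let u = 4 in (\y.(if false then 5 else 3))) in (let v = false in v))
step 2: [let@0] (let z = (\y.(if false then 5 else 3)) in (let v = false in v))
step 3: [let@root] (let v = false in v)
step 4: [let@root] false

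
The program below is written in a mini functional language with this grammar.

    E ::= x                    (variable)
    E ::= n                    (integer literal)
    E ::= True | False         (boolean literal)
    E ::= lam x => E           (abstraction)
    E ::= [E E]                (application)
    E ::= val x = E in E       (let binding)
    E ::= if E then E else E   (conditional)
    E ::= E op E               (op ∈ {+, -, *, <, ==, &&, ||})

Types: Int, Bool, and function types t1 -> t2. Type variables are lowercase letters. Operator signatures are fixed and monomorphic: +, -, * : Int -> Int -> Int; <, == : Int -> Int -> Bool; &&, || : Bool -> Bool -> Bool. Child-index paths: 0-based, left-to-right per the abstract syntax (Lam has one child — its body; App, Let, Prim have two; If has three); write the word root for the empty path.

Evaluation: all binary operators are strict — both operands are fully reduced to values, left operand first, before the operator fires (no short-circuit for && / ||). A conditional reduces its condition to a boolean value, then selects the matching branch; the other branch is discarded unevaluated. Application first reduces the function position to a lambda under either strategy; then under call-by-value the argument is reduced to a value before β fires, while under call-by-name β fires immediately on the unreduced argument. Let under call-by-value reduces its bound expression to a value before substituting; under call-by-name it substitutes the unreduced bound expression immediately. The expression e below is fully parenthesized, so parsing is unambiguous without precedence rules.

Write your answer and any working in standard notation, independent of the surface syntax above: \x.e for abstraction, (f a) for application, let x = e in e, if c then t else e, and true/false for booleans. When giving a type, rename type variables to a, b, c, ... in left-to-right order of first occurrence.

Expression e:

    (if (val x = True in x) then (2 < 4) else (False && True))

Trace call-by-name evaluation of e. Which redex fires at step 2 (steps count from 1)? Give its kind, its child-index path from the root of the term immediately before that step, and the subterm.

Trace:
step 0: (if (let x = true in x) then (2 < 4) else (false && true))
step 1: [let@0] (if true then (2 < 4) else (false && true))
step 2: [if@root] (2 < 4)

Answer: if at root : (if true then (2 < 4) else (false && true))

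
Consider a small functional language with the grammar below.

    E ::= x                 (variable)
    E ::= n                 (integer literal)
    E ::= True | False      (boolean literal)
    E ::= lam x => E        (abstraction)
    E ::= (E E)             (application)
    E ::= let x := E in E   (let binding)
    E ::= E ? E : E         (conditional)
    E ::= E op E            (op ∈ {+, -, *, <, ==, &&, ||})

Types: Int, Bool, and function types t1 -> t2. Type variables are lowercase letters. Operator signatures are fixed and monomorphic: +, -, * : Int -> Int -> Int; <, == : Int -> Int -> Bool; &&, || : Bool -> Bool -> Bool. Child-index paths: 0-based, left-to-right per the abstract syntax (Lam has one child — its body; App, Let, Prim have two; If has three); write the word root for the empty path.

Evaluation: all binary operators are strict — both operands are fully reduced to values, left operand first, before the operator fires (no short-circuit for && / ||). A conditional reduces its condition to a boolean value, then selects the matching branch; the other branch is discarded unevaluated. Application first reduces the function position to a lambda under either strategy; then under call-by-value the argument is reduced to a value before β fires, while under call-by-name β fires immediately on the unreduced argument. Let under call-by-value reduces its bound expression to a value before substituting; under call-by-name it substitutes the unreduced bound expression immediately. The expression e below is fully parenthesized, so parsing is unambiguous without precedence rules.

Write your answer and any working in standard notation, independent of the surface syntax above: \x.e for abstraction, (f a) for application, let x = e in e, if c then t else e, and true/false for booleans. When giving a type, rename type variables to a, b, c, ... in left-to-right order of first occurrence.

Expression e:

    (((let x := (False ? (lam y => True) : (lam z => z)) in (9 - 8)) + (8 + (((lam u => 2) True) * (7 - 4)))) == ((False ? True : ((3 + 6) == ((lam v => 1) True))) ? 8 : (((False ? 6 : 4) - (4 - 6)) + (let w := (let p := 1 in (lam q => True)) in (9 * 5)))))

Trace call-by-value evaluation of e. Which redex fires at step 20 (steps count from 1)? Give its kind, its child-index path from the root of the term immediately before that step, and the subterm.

Answer: delta at 1 : (6 + 45)

Trace:
step 0: (((let x = (if false then (\y.true) else (\z.z)) in (9 - 8)) + (8 + (((\u.2) true) * (7 - 4)))) == (if (if false then true else ((3 + 6) == ((\v.1) true))) then 8 else (((if false then 6 else 4) - (4 - 6)) + (let w = (let p = 1 in (\q.true)) in (9 * 5)))))
step 1: [if@0.0.0] (((let x = (\z.z) in (9 - 8)) + (8 + (((\u.2) true) * (7 - 4)))) == (if (if false then true else ((3 + 6) == ((\v.1) true))) then 8 else (((if false then 6 else 4) - (4 - 6)) + (let w = (let p = 1 in (\q.true)) in (9 * 5)))))
step 2: [let@0.0] (((9 - 8) + (8 + (((\u.2) true) * (7 - 4)))) == (if (if false then true else ((3 + 6) == ((\v.1) true))) then 8 else (((if false then 6 else 4) - (4 - 6)) + (let w = (let p = 1 in (\q.true)) in (9 * 5)))))
step 3: [delta@0.0] ((1 + (8 + (((\u.2) true) * (7 - 4)))) == (if (if false then true else ((3 + 6) == ((\v.1) true))) then 8 else (((if false then 6 else 4) - (4 - 6)) + (let w = (let p = 1 in (\q.true)) in (9 * 5)))))
step 4: [beta@0.1.1.0] ((1 + (8 + (2 * (7 - 4)))) == (if (if false then true else ((3 + 6) == ((\v.1) true))) then 8 else (((if false then 6 else 4) - (4 - 6)) + (let w = (let p = 1 in (\q.true)) in (9 * 5)))))
step 5: [delta@0.1.1.1] ((1 + (8 + (2 * 3))) == (if (if false then true else ((3 + 6) == ((\v.1) true))) then 8 else (((if false then 6 else 4) - (4 - 6)) + (let w = (let p = 1 in (\q.true)) in (9 * 5)))))
step 6: [delta@0.1.1] ((1 + (8 + 6)) == (if (if false then true else ((3 + 6) == ((\v.1) true))) then 8 else (((if false then 6 else 4) - (4 - 6)) + (let w = (let p = 1 in (\q.true)) in (9 * 5)))))
step 7: [delta@0.1] ((1 + 14) == (if (if false then true else ((3 + 6) == ((\v.1) true))) then 8 else (((if false then 6 else 4) - (4 - 6)) + (let w = (let p = 1 in (\q.true)) in (9 * 5)))))
step 8: [delta@0] (15 == (if (if false then true else ((3 + 6) == ((\v.1) true))) then 8 else (((if false then 6 else 4) - (4 - 6)) + (let w = (let p = 1 in (\q.true)) in (9 * 5)))))
step 9: [if@1.0] (15 == (if ((3 + 6) == ((\v.1) true)) then 8 else (((if false then 6 else 4) - (4 - 6)) + (let w = (let p = 1 in (\q.true)) in (9 * 5)))))
step 10: [delta@1.0.0] (15 == (if (9 == ((\v.1) true)) then 8 else (((if false then 6 else 4) - (4 - 6)) + (let w = (let p = 1 in (\q.true)) in (9 * 5)))))
step 11: [beta@1.0.1] (15 == (if (9 == 1) then 8 else (((if false then 6 else 4) - (4 - 6)) + (let w = (let p = 1 in (\q.true)) in (9 * 5)))))
step 12: [delta@1.0] (15 == (if false then 8 else (((if false then 6 else 4) - (4 - 6)) + (let w = (let p = 1 in (\q.true)) in (9 * 5)))))
step 13: [if@1] (15 == (((if false then 6 else 4) - (4 - 6)) + (let w = (let p = 1 in (\q.true)) in (9 * 5))))
step 14: [if@1.0.0] (15 == ((4 - (4 - 6)) + (let w = (let p = 1 in (\q.true)) in (9 * 5))))
step 15: [delta@1.0.1] (15 == ((4 - -2) + (let w = (let p = 1 in (\q.true)) in (9 * 5))))
step 16: [delta@1.0] (15 == (6 + (let w = (let p = 1 in (\q.true)) in (9 * 5))))
step 17: [let@1.1.0] (15 == (6 + (let w = (\q.true) in (9 * 5))))
step 18: [let@1.1] (15 == (6 + (9 * 5)))
step 19: [delta@1.1] (15 == (6 + 45))
step 20: [delta@1] (15 == 51)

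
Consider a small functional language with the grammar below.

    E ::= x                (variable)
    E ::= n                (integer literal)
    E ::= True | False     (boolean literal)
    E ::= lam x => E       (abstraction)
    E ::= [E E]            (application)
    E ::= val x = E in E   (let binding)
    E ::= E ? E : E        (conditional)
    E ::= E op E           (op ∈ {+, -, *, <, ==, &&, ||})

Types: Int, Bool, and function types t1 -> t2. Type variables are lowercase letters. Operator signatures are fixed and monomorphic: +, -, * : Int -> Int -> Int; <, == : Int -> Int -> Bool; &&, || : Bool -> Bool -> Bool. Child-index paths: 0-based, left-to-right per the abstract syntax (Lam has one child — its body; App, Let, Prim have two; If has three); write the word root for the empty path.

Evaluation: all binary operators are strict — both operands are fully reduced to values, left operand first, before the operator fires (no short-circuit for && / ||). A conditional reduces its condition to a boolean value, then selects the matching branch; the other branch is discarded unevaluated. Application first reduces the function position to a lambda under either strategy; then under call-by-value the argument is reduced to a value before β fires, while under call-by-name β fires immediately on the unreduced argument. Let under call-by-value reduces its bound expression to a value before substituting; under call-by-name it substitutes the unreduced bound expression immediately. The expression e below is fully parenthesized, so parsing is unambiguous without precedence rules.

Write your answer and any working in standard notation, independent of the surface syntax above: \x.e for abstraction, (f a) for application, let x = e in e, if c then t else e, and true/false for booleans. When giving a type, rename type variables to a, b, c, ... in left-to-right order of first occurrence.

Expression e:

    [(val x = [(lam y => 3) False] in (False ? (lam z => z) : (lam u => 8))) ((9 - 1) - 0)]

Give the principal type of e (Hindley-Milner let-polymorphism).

Derivation:
\y._ : a -> Int
  unify a -> Int ~ Bool -> b
  unify a ~ Bool
  unify Int ~ b
_ _ : Int
let x : Int
  unify Bool ~ Bool
z : c
\z._ : c -> c
\u._ : d -> Int
  unify c -> c ~ d -> Int
  unify c ~ d
  unify d ~ Int
  unify Int ~ Int
  unify Int ~ Int
  unify Int ~ Int
  unify Int ~ Int
  unify Int -> Int ~ Int -> e
  unify Int ~ Int
  unify Int ~ e
_ _ : Int

Answer: Int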